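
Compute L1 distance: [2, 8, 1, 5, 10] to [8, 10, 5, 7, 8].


d = |2-8| + |8-10| + |1-5| + |5-7| + |10-8|
  = 6 + 2 + 4 + 2 + 2
  = 16

16


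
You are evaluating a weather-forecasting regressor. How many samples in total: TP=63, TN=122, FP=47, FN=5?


Total = TP + TN + FP + FN
= 63 + 122 + 47 + 5
= 237
(Predicted positive: 110, predicted negative: 127)

237


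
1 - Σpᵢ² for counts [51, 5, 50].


Probabilities: [51/106, 5/106, 50/106] ≈ [0.4811, 0.0472, 0.4717]
Σpᵢ² = (2601 + 25 + 2500)/106² = 5126/11236
Gini = 1 - Σpᵢ² = 1 - 5126/11236 = 0.5438

0.5438


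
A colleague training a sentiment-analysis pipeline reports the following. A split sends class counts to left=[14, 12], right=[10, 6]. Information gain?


Parent = [24, 18], H_parent = 0.9852
H_left = 0.9957 (n=26), H_right = 0.9544 (n=16)
H_children = (26/42)·0.9957 + (16/42)·0.9544 = 0.98
IG = 0.9852 - 0.98 = 0.0052

0.0052


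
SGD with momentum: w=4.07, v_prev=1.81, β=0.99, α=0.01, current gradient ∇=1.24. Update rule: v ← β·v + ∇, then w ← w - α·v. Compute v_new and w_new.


v_new = 0.99·1.81 + 1.24 = 1.7919 + 1.24 = 3.0319
w_new = 4.07 - 0.01·3.0319 = 4.07 - 0.030319 = 4.039681

v_new=3.0319, w_new=4.039681


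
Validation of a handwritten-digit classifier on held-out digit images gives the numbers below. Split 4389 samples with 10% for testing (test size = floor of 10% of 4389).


Test = ⌊4389·10/100⌋ = 438
Train = 4389 - 438 = 3951

Train: 3951, Test: 438


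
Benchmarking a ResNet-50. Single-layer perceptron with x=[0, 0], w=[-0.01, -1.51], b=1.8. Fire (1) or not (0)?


z = (0)·(-0.01) + (0)·(-1.51) + 1.8
  = 1.8
step(z) = 1 (z≥0)

1


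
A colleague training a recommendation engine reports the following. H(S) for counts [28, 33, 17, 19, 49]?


Probabilities: [28/146, 33/146, 17/146, 19/146, 49/146] ≈ [0.1918, 0.226, 0.1164, 0.1301, 0.3356]
H = -((28/146)·log₂(28/146) + (33/146)·log₂(33/146) + (17/146)·log₂(17/146) + (19/146)·log₂(19/146) + (49/146)·log₂(49/146))
  = 2.2146 bits

2.2146 bits


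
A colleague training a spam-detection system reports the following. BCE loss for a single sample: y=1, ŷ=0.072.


BCE = -[y·ln(p) + (1-y)·ln(1-p)]
= -1·ln(0.072) - 0
= -ln(0.072) = 2.6311

2.6311


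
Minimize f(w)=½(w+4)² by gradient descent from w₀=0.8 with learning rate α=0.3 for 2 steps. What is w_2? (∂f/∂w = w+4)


step 1: grad = 0.8+4 = 4.8; w = 0.8 - 0.3·(4.8) = -0.64
step 2: grad = -0.64+4 = 3.36; w = -0.64 - 0.3·(3.36) = -1.648

-1.648


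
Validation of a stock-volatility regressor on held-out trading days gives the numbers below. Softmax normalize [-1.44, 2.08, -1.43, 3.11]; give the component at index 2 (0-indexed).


Exponentials: e^-1.44=0.2369, e^2.08=8.0045, e^-1.43=0.2393, e^3.11=22.421
Sum = 30.9017
Softmax = [0.0077, 0.259, 0.0077, 0.7256]
p[2] = 0.2393/30.9017 = 0.0077

0.0077


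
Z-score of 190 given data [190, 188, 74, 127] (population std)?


μ = 144.75, σ = 48.0592
z = (190 - 144.75)/48.0592 = 0.9415

0.9415


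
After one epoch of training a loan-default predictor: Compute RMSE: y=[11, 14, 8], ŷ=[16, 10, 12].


MSE = 57/3 = 19
RMSE = √(57/3) = 4.3589

4.3589


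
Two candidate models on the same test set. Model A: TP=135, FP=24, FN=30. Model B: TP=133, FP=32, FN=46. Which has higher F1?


Model A: P=135/159=0.8491, R=135/165=0.8182, F1=2PR/(P+R)=2TP/(2TP+FP+FN)=270/324=0.8333
Model B: P=133/165=0.8061, R=133/179=0.743, F1=2PR/(P+R)=2TP/(2TP+FP+FN)=266/344=0.7733
0.8333 > 0.7733 → Model A

Model A


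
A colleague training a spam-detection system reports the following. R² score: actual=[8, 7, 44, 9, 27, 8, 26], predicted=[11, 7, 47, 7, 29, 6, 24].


ȳ = 18.4286
SS_res = Σ(y-ŷ)² = 34
SS_tot = Σ(y-ȳ)² = 1221.71
R² = 1 - SS_res/SS_tot = 1 - 0.0278 = 0.9722

0.9722


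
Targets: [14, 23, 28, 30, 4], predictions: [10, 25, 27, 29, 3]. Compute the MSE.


Squared errors: (14-10)²=16, (23-25)²=4, (28-27)²=1, (30-29)²=1, (4-3)²=1
Sum = 23
MSE = 23/5 = 23/5

23/5


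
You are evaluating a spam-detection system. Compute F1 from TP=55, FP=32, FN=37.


Precision = 55/87 = 0.6322
Recall = 55/92 = 0.5978
F1 = 2·P·R/(P+R) = 2·TP/(2·TP+FP+FN) = 110/(110+32+37) = 110/179 = 0.6145

0.6145


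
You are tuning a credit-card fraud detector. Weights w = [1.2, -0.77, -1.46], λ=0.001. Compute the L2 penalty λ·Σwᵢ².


‖w‖₂² = (1.2)² + (-0.77)² + (-1.46)²
     = 1.44 + 0.5929 + 2.1316
     = 4.1645
λ·‖w‖₂² = 0.001·4.1645 = 0.004165

0.004165


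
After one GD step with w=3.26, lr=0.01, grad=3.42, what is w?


w_new = w - α·∇
= 3.26 - 0.01·3.42
= 3.26 - 0.0342
= 3.2258

3.2258


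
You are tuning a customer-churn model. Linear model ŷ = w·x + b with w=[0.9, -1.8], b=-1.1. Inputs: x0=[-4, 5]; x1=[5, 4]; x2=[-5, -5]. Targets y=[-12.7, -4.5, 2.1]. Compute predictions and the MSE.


ŷ0 = (0.9)·(-4) + (-1.8)·(5) - 1.1 = -13.7
ŷ1 = (0.9)·(5) + (-1.8)·(4) - 1.1 = -3.8
ŷ2 = (0.9)·(-5) + (-1.8)·(-5) - 1.1 = 3.4
errors² = [1.0, 0.49, 1.69]
MSE = 3.1800/3 = 1.06

1.06


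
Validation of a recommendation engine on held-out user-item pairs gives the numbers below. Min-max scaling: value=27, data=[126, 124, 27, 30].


min=27, max=126
(27-27)/(126-27) = 0/99 = 0.0

0.0


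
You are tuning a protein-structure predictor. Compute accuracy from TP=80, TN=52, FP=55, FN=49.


Accuracy = (TP+TN)/(TP+TN+FP+FN)
= (80+52)/(236)
= 132/236 = 55.93%

55.93%


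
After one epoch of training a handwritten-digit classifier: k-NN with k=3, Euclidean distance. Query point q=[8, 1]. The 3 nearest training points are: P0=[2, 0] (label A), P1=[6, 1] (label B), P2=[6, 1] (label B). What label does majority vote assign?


d(q,P0) = 6.0828  (label A)
d(q,P1) = 2.0  (label B)
d(q,P2) = 2.0  (label B)
Votes: A=1, B=2
Majority → B

B


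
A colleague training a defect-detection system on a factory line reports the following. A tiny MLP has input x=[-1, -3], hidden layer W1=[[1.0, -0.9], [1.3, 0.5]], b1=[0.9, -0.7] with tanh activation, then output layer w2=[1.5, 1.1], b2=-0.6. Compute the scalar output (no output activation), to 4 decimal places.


z1[0] = (1.0)·(-1) + (-0.9)·(-3) + 0.9 = 2.6
z1[1] = (1.3)·(-1) + (0.5)·(-3) - 0.7 = -3.5
h = tanh(z1) = [0.989, -0.9982]
output = (1.5)·(0.989) + (1.1)·(-0.9982) - 0.6 = -0.2145

-0.2145


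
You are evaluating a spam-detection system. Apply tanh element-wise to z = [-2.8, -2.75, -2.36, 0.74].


tanh(-2.8) = -0.9926
tanh(-2.75) = -0.9919
tanh(-2.36) = -0.9823
tanh(0.74) = 0.6291
result = [-0.9926, -0.9919, -0.9823, 0.6291]

[-0.9926, -0.9919, -0.9823, 0.6291]


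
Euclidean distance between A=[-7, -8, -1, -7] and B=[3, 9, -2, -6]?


d = √((-7-3)² + (-8-9)² + (-1+ 2)² + (-7+ 6)²)
  = √(100 + 289 + 1 + 1)
  = √391 = 19.7737

19.7737


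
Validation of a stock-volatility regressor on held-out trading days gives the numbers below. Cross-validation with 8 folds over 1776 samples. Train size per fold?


Fold size = 1776/8 = 222
Training per fold = 1776 - 222 = 1554

1554


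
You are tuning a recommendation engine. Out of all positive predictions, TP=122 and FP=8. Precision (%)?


Precision = TP/(TP+FP)
= 122/(122+8)
= 122/130 = 93.85%

93.85%


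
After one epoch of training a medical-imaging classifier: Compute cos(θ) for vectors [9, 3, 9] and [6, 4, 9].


A·B = 9·6 + 3·4 + 9·9 = 147
‖A‖ = √171 = 13.0767, ‖B‖ = √133 = 11.5326
cos = 147/(√171·√133) = 147/√22743 = 0.9748

0.9748


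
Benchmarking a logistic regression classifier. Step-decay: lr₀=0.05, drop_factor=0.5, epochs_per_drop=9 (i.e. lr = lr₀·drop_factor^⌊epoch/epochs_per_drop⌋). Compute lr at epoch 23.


n_drops = ⌊23/9⌋ = 2
lr = 0.05·0.5^2 = 0.05·0.25 = 0.0125

0.0125


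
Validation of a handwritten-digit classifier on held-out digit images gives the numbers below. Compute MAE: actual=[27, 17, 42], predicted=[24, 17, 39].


Absolute errors: |27-24|=3, |17-17|=0, |42-39|=3
Sum = 6
MAE = 6/3 = 2

2


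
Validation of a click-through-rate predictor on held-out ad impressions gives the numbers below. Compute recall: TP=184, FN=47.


Recall = TP/(TP+FN)
= 184/(184+47)
= 184/231 = 79.65%

79.65%


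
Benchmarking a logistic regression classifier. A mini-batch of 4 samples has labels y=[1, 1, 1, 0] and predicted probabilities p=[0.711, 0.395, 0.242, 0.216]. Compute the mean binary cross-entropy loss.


L[0] = -ln(0.711) = 0.3411
L[1] = -ln(0.395) = 0.9289
L[2] = -ln(0.242) = 1.4188
L[3] = -ln(1-0.216) = -ln(0.784) = 0.2433
mean = (0.3411 + 0.9289 + 1.4188 + 0.2433)/4 = 0.733

0.733


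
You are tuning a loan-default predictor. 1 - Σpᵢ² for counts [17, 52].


Probabilities: [17/69, 52/69] ≈ [0.2464, 0.7536]
Σpᵢ² = (289 + 2704)/69² = 2993/4761
Gini = 1 - Σpᵢ² = 1 - 2993/4761 = 0.3714

0.3714


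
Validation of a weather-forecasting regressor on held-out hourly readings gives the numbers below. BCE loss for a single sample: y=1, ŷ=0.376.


BCE = -[y·ln(p) + (1-y)·ln(1-p)]
= -1·ln(0.376) - 0
= -ln(0.376) = 0.9782

0.9782


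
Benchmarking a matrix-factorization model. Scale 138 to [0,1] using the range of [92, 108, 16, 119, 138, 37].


min=16, max=138
(138-16)/(138-16) = 122/122 = 1.0

1.0


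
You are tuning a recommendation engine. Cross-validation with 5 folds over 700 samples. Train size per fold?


Fold size = 700/5 = 140
Training per fold = 700 - 140 = 560

560


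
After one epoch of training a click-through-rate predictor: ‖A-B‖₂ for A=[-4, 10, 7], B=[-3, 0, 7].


d = √((-4+ 3)² + (10-0)² + (7-7)²)
  = √(1 + 100 + 0)
  = √101 = 10.0499

10.0499


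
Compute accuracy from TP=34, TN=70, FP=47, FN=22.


Accuracy = (TP+TN)/(TP+TN+FP+FN)
= (34+70)/(173)
= 104/173 = 60.12%

60.12%


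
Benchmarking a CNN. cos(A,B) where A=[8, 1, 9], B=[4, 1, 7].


A·B = 8·4 + 1·1 + 9·7 = 96
‖A‖ = √146 = 12.083, ‖B‖ = √66 = 8.124
cos = 96/(√146·√66) = 96/√9636 = 0.978

0.978


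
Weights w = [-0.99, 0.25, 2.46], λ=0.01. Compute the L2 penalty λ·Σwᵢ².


‖w‖₂² = (-0.99)² + (0.25)² + (2.46)²
     = 0.9801 + 0.0625 + 6.0516
     = 7.0942
λ·‖w‖₂² = 0.01·7.0942 = 0.070942

0.070942


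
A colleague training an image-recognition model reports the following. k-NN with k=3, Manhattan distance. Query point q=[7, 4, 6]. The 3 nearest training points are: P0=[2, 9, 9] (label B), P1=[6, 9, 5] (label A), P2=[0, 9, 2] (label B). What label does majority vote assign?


d(q,P0) = 13  (label B)
d(q,P1) = 7  (label A)
d(q,P2) = 16  (label B)
Votes: A=1, B=2
Majority → B

B


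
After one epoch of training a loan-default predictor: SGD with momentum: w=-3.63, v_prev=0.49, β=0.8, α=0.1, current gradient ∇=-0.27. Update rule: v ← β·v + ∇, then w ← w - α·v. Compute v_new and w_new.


v_new = 0.8·0.49 - 0.27 = 0.392 - 0.27 = 0.122
w_new = -3.63 - 0.1·0.122 = -3.63 - 0.0122 = -3.6422

v_new=0.122, w_new=-3.6422


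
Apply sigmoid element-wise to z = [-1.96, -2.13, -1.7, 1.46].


σ(-1.96) = 1/(1+e^1.96) = 0.1235
σ(-2.13) = 1/(1+e^2.13) = 0.1062
σ(-1.7) = 1/(1+e^1.7) = 0.1545
σ(1.46) = 1/(1+e^-1.46) = 0.8115
result = [0.1235, 0.1062, 0.1545, 0.8115]

[0.1235, 0.1062, 0.1545, 0.8115]


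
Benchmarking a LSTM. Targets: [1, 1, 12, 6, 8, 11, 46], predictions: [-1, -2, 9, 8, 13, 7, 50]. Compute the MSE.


Squared errors: (1+ 1)²=4, (1+ 2)²=9, (12-9)²=9, (6-8)²=4, (8-13)²=25, (11-7)²=16, (46-50)²=16
Sum = 83
MSE = 83/7 = 83/7

83/7


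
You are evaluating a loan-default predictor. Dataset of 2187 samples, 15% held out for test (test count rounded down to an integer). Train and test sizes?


Test = ⌊2187·15/100⌋ = 328
Train = 2187 - 328 = 1859

Train: 1859, Test: 328


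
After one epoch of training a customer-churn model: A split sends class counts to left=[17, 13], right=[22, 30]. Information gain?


Parent = [39, 43], H_parent = 0.9983
H_left = 0.9871 (n=30), H_right = 0.9829 (n=52)
H_children = (30/82)·0.9871 + (52/82)·0.9829 = 0.9844
IG = 0.9983 - 0.9844 = 0.0139

0.0139


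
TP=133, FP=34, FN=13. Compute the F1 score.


Precision = 133/167 = 0.7964
Recall = 133/146 = 0.911
F1 = 2·P·R/(P+R) = 2·TP/(2·TP+FP+FN) = 266/(266+34+13) = 266/313 = 0.8498

0.8498


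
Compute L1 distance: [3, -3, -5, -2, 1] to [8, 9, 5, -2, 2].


d = |3-8| + |-3-9| + |-5-5| + |-2+ 2| + |1-2|
  = 5 + 12 + 10 + 0 + 1
  = 28

28


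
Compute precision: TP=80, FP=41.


Precision = TP/(TP+FP)
= 80/(80+41)
= 80/121 = 66.12%

66.12%


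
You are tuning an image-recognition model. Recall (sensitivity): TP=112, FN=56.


Recall = TP/(TP+FN)
= 112/(112+56)
= 112/168 = 66.67%

66.67%


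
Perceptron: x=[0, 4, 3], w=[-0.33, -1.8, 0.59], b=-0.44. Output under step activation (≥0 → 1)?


z = (0)·(-0.33) + (4)·(-1.8) + (3)·(0.59) - 0.44
  = -5.87
step(z) = 0 (z<0)

0


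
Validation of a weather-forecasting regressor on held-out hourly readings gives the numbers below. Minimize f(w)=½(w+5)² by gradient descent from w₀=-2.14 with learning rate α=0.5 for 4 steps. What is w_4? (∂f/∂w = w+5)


step 1: grad = -2.14+5 = 2.86; w = -2.14 - 0.5·(2.86) = -3.57
step 2: grad = -3.57+5 = 1.43; w = -3.57 - 0.5·(1.43) = -4.285
step 3: grad = -4.285+5 = 0.715; w = -4.285 - 0.5·(0.715) = -4.6425
step 4: grad = -4.6425+5 = 0.3575; w = -4.6425 - 0.5·(0.3575) = -4.82125

-4.82125


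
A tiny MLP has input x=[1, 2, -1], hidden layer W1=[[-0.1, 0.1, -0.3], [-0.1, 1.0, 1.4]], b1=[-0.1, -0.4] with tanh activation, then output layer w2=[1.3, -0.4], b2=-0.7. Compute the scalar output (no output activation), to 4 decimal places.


z1[0] = (-0.1)·(1) + (0.1)·(2) + (-0.3)·(-1) - 0.1 = 0.3
z1[1] = (-0.1)·(1) + (1.0)·(2) + (1.4)·(-1) - 0.4 = 0.1
h = tanh(z1) = [0.2913, 0.0997]
output = (1.3)·(0.2913) + (-0.4)·(0.0997) - 0.7 = -0.3612

-0.3612


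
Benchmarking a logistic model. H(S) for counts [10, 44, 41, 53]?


Probabilities: [10/148, 44/148, 41/148, 53/148] ≈ [0.0676, 0.2973, 0.277, 0.3581]
H = -((10/148)·log₂(10/148) + (44/148)·log₂(44/148) + (41/148)·log₂(41/148) + (53/148)·log₂(53/148))
  = 1.8265 bits

1.8265 bits


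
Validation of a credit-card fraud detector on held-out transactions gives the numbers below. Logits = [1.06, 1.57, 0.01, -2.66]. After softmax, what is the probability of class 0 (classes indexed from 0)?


Exponentials: e^1.06=2.8864, e^1.57=4.8066, e^0.01=1.0101, e^-2.66=0.0699
Sum = 8.773
Softmax = [0.329, 0.5479, 0.1151, 0.008]
p[0] = 2.8864/8.773 = 0.329

0.329


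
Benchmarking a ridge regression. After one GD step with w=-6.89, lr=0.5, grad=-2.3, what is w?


w_new = w - α·∇
= -6.89 - 0.5·-2.3
= -6.89 + 1.15
= -5.74

-5.74


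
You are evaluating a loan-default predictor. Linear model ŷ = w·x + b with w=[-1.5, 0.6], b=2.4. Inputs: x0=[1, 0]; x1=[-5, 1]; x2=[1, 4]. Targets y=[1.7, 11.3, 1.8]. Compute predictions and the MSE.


ŷ0 = (-1.5)·(1) + (0.6)·(0) + 2.4 = 0.9
ŷ1 = (-1.5)·(-5) + (0.6)·(1) + 2.4 = 10.5
ŷ2 = (-1.5)·(1) + (0.6)·(4) + 2.4 = 3.3
errors² = [0.64, 0.64, 2.25]
MSE = 3.5300/3 = 1.1767

1.1767


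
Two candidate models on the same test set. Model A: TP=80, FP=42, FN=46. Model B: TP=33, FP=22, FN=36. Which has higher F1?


Model A: P=80/122=0.6557, R=80/126=0.6349, F1=2PR/(P+R)=2TP/(2TP+FP+FN)=160/248=0.6452
Model B: P=33/55=0.6, R=33/69=0.4783, F1=2PR/(P+R)=2TP/(2TP+FP+FN)=66/124=0.5323
0.6452 > 0.5323 → Model A

Model A


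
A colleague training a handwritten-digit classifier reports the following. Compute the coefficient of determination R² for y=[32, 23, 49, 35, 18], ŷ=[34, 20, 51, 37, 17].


ȳ = 31.4
SS_res = Σ(y-ŷ)² = 22
SS_tot = Σ(y-ȳ)² = 573.2
R² = 1 - SS_res/SS_tot = 1 - 0.0384 = 0.9616

0.9616


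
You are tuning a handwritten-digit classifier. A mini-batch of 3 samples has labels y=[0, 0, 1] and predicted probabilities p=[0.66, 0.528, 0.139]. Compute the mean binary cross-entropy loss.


L[0] = -ln(1-0.66) = -ln(0.34) = 1.0788
L[1] = -ln(1-0.528) = -ln(0.472) = 0.7508
L[2] = -ln(0.139) = 1.9733
mean = (1.0788 + 0.7508 + 1.9733)/3 = 1.2676

1.2676


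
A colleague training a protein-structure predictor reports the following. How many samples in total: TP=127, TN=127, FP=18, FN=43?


Total = TP + TN + FP + FN
= 127 + 127 + 18 + 43
= 315
(Predicted positive: 145, predicted negative: 170)

315


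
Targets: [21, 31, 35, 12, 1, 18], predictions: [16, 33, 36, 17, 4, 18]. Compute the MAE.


Absolute errors: |21-16|=5, |31-33|=2, |35-36|=1, |12-17|=5, |1-4|=3, |18-18|=0
Sum = 16
MAE = 16/6 = 8/3

8/3


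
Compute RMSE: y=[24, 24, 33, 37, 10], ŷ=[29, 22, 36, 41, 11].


MSE = 55/5 = 11
RMSE = √(55/5) = 3.3166

3.3166


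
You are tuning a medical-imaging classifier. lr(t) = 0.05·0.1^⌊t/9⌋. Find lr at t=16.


n_drops = ⌊16/9⌋ = 1
lr = 0.05·0.1^1 = 0.05·0.1 = 0.005

0.005


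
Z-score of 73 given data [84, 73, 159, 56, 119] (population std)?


μ = 98.2, σ = 36.7336
z = (73 - 98.2)/36.7336 = -0.686

-0.686


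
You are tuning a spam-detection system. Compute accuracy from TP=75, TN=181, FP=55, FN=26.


Accuracy = (TP+TN)/(TP+TN+FP+FN)
= (75+181)/(337)
= 256/337 = 75.96%

75.96%


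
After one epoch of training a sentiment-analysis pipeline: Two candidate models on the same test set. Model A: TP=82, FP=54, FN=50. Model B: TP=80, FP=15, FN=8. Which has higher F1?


Model A: P=82/136=0.6029, R=82/132=0.6212, F1=2PR/(P+R)=2TP/(2TP+FP+FN)=164/268=0.6119
Model B: P=80/95=0.8421, R=80/88=0.9091, F1=2PR/(P+R)=2TP/(2TP+FP+FN)=160/183=0.8743
0.6119 < 0.8743 → Model B

Model B


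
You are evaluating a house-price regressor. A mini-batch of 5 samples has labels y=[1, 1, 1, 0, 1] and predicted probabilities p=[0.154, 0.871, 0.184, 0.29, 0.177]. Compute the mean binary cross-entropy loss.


L[0] = -ln(0.154) = 1.8708
L[1] = -ln(0.871) = 0.1381
L[2] = -ln(0.184) = 1.6928
L[3] = -ln(1-0.29) = -ln(0.71) = 0.3425
L[4] = -ln(0.177) = 1.7316
mean = (1.8708 + 0.1381 + 1.6928 + 0.3425 + 1.7316)/5 = 1.1552

1.1552


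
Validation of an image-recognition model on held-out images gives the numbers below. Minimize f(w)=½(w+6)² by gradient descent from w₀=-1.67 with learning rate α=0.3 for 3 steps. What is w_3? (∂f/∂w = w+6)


step 1: grad = -1.67+6 = 4.33; w = -1.67 - 0.3·(4.33) = -2.969
step 2: grad = -2.969+6 = 3.031; w = -2.969 - 0.3·(3.031) = -3.8783
step 3: grad = -3.8783+6 = 2.1217; w = -3.8783 - 0.3·(2.1217) = -4.51481

-4.51481


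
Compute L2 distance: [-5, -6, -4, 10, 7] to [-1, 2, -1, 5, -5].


d = √((-5+ 1)² + (-6-2)² + (-4+ 1)² + (10-5)² + (7+ 5)²)
  = √(16 + 64 + 9 + 25 + 144)
  = √258 = 16.0624

16.0624


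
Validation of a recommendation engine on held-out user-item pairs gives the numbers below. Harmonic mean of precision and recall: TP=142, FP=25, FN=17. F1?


Precision = 142/167 = 0.8503
Recall = 142/159 = 0.8931
F1 = 2·P·R/(P+R) = 2·TP/(2·TP+FP+FN) = 284/(284+25+17) = 284/326 = 0.8712

0.8712


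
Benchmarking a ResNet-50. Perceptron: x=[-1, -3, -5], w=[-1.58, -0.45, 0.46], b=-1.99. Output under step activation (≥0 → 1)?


z = (-1)·(-1.58) + (-3)·(-0.45) + (-5)·(0.46) - 1.99
  = -1.36
step(z) = 0 (z<0)

0


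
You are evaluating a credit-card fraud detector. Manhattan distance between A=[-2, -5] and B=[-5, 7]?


d = |-2+ 5| + |-5-7|
  = 3 + 12
  = 15

15


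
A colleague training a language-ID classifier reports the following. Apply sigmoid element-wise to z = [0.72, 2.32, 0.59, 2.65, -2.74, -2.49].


σ(0.72) = 1/(1+e^-0.72) = 0.6726
σ(2.32) = 1/(1+e^-2.32) = 0.9105
σ(0.59) = 1/(1+e^-0.59) = 0.6434
σ(2.65) = 1/(1+e^-2.65) = 0.934
σ(-2.74) = 1/(1+e^2.74) = 0.0607
σ(-2.49) = 1/(1+e^2.49) = 0.0766
result = [0.6726, 0.9105, 0.6434, 0.934, 0.0607, 0.0766]

[0.6726, 0.9105, 0.6434, 0.934, 0.0607, 0.0766]


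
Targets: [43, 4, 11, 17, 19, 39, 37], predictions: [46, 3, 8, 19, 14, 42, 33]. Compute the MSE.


Squared errors: (43-46)²=9, (4-3)²=1, (11-8)²=9, (17-19)²=4, (19-14)²=25, (39-42)²=9, (37-33)²=16
Sum = 73
MSE = 73/7 = 73/7

73/7


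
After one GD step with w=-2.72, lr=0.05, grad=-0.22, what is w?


w_new = w - α·∇
= -2.72 - 0.05·-0.22
= -2.72 + 0.011
= -2.709

-2.709


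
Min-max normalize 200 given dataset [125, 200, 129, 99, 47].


min=47, max=200
(200-47)/(200-47) = 153/153 = 1.0

1.0


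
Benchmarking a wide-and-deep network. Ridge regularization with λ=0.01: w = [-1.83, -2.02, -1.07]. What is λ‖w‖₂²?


‖w‖₂² = (-1.83)² + (-2.02)² + (-1.07)²
     = 3.3489 + 4.0804 + 1.1449
     = 8.5742
λ·‖w‖₂² = 0.01·8.5742 = 0.085742

0.085742


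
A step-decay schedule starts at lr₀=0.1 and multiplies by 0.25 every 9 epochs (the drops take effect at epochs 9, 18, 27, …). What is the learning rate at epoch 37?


n_drops = ⌊37/9⌋ = 4
lr = 0.1·0.25^4 = 0.1·0.00390625 = 0.000390625

0.000390625


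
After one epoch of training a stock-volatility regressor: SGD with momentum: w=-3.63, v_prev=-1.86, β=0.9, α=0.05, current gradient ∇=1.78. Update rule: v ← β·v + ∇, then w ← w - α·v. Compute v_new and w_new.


v_new = 0.9·-1.86 + 1.78 = -1.674 + 1.78 = 0.106
w_new = -3.63 - 0.05·0.106 = -3.63 - 0.0053 = -3.6353

v_new=0.106, w_new=-3.6353


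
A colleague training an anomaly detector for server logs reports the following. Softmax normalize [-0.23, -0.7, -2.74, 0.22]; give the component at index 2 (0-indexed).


Exponentials: e^-0.23=0.7945, e^-0.7=0.4966, e^-2.74=0.0646, e^0.22=1.2461
Sum = 2.6018
Softmax = [0.3054, 0.1909, 0.0248, 0.4789]
p[2] = 0.0646/2.6018 = 0.0248

0.0248


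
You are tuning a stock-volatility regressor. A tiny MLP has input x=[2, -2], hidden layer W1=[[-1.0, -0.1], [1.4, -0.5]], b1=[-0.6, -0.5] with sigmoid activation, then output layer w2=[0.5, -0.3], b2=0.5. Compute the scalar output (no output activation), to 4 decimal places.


z1[0] = (-1.0)·(2) + (-0.1)·(-2) - 0.6 = -2.4
z1[1] = (1.4)·(2) + (-0.5)·(-2) - 0.5 = 3.3
h = sigmoid(z1) = [0.0832, 0.9644]
output = (0.5)·(0.0832) + (-0.3)·(0.9644) + 0.5 = 0.2523

0.2523


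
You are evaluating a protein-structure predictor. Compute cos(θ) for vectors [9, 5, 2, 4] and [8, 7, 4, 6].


A·B = 9·8 + 5·7 + 2·4 + 4·6 = 139
‖A‖ = √126 = 11.225, ‖B‖ = √165 = 12.8452
cos = 139/(√126·√165) = 139/√20790 = 0.964

0.964


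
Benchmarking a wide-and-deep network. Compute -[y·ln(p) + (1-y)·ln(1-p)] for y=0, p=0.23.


BCE = -[y·ln(p) + (1-y)·ln(1-p)]
= -0 - 1·ln(1-0.23)
= -ln(0.77) = 0.2614

0.2614


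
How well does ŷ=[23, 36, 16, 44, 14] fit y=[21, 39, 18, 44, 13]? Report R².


ȳ = 27
SS_res = Σ(y-ŷ)² = 18
SS_tot = Σ(y-ȳ)² = 746
R² = 1 - SS_res/SS_tot = 1 - 0.0241 = 0.9759

0.9759


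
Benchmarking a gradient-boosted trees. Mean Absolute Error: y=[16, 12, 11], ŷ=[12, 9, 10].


Absolute errors: |16-12|=4, |12-9|=3, |11-10|=1
Sum = 8
MAE = 8/3 = 8/3

8/3


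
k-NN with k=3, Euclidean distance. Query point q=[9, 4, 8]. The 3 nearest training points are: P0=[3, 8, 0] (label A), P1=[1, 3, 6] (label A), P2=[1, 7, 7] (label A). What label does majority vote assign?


d(q,P0) = 10.7703  (label A)
d(q,P1) = 8.3066  (label A)
d(q,P2) = 8.6023  (label A)
Votes: A=3, B=0
Majority → A

A


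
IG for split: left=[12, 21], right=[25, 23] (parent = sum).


Parent = [37, 44], H_parent = 0.9946
H_left = 0.9457 (n=33), H_right = 0.9987 (n=48)
H_children = (33/81)·0.9457 + (48/81)·0.9987 = 0.9771
IG = 0.9946 - 0.9771 = 0.0175

0.0175


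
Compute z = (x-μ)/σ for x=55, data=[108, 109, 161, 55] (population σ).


μ = 108.25, σ = 37.4792
z = (55 - 108.25)/37.4792 = -1.4208

-1.4208


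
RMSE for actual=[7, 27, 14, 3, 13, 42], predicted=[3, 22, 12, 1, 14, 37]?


MSE = 75/6 = 12.5
RMSE = √(75/6) = 3.5355

3.5355


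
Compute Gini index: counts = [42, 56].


Probabilities: [42/98, 56/98] ≈ [0.4286, 0.5714]
Σpᵢ² = (1764 + 3136)/98² = 4900/9604
Gini = 1 - Σpᵢ² = 1 - 4900/9604 = 0.4898

0.4898


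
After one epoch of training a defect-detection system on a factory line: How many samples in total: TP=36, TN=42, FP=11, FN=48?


Total = TP + TN + FP + FN
= 36 + 42 + 11 + 48
= 137
(Predicted positive: 47, predicted negative: 90)

137


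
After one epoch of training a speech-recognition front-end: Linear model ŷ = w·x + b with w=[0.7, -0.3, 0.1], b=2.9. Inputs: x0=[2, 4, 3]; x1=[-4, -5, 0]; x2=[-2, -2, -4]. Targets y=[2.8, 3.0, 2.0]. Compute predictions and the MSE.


ŷ0 = (0.7)·(2) + (-0.3)·(4) + (0.1)·(3) + 2.9 = 3.4
ŷ1 = (0.7)·(-4) + (-0.3)·(-5) + (0.1)·(0) + 2.9 = 1.6
ŷ2 = (0.7)·(-2) + (-0.3)·(-2) + (0.1)·(-4) + 2.9 = 1.7
errors² = [0.36, 1.96, 0.09]
MSE = 2.4100/3 = 0.8033

0.8033


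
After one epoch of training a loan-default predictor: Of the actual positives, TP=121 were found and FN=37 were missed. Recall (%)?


Recall = TP/(TP+FN)
= 121/(121+37)
= 121/158 = 76.58%

76.58%


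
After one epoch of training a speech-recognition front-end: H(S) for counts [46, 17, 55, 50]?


Probabilities: [46/168, 17/168, 55/168, 50/168] ≈ [0.2738, 0.1012, 0.3274, 0.2976]
H = -((46/168)·log₂(46/168) + (17/168)·log₂(17/168) + (55/168)·log₂(55/168) + (50/168)·log₂(50/168))
  = 1.8939 bits

1.8939 bits


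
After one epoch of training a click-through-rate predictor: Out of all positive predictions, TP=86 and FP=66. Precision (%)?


Precision = TP/(TP+FP)
= 86/(86+66)
= 86/152 = 56.58%

56.58%


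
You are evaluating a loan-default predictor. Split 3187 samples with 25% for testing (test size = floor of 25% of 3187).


Test = ⌊3187·25/100⌋ = 796
Train = 3187 - 796 = 2391

Train: 2391, Test: 796


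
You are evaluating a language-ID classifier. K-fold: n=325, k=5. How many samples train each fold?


Fold size = 325/5 = 65
Training per fold = 325 - 65 = 260

260


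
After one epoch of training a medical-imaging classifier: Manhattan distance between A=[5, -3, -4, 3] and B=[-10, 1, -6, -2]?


d = |5+ 10| + |-3-1| + |-4+ 6| + |3+ 2|
  = 15 + 4 + 2 + 5
  = 26

26


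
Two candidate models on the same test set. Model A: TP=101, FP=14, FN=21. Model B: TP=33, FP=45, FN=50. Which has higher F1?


Model A: P=101/115=0.8783, R=101/122=0.8279, F1=2PR/(P+R)=2TP/(2TP+FP+FN)=202/237=0.8523
Model B: P=33/78=0.4231, R=33/83=0.3976, F1=2PR/(P+R)=2TP/(2TP+FP+FN)=66/161=0.4099
0.8523 > 0.4099 → Model A

Model A


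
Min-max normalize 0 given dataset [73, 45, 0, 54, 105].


min=0, max=105
(0-0)/(105-0) = 0/105 = 0.0

0.0


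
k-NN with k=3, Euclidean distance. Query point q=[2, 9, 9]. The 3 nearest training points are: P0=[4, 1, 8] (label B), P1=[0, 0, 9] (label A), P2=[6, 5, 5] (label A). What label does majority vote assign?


d(q,P0) = 8.3066  (label B)
d(q,P1) = 9.2195  (label A)
d(q,P2) = 6.9282  (label A)
Votes: A=2, B=1
Majority → A

A


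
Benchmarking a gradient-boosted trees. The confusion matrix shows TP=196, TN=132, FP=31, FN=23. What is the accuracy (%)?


Accuracy = (TP+TN)/(TP+TN+FP+FN)
= (196+132)/(382)
= 328/382 = 85.86%

85.86%


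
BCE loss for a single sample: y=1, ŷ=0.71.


BCE = -[y·ln(p) + (1-y)·ln(1-p)]
= -1·ln(0.71) - 0
= -ln(0.71) = 0.3425

0.3425


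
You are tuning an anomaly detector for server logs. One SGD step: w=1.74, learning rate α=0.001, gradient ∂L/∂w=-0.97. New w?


w_new = w - α·∇
= 1.74 - 0.001·-0.97
= 1.74 + 0.00097
= 1.74097

1.74097


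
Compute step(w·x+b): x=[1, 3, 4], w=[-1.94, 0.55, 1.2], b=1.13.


z = (1)·(-1.94) + (3)·(0.55) + (4)·(1.2) + 1.13
  = 5.64
step(z) = 1 (z≥0)

1


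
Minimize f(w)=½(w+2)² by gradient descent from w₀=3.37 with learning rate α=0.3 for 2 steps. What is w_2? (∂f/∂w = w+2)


step 1: grad = 3.37+2 = 5.37; w = 3.37 - 0.3·(5.37) = 1.759
step 2: grad = 1.759+2 = 3.759; w = 1.759 - 0.3·(3.759) = 0.6313

0.6313


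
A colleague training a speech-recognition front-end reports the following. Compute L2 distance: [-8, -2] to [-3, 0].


d = √((-8+ 3)² + (-2-0)²)
  = √(25 + 4)
  = √29 = 5.3852

5.3852


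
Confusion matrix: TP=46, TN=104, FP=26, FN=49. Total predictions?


Total = TP + TN + FP + FN
= 46 + 104 + 26 + 49
= 225
(Predicted positive: 72, predicted negative: 153)

225


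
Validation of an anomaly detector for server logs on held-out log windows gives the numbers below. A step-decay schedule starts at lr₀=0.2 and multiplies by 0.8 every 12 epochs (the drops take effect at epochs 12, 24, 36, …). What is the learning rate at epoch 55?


n_drops = ⌊55/12⌋ = 4
lr = 0.2·0.8^4 = 0.2·0.4096 = 0.08192

0.08192


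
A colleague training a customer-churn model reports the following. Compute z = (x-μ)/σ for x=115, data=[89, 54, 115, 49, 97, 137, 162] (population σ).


μ = 100.4286, σ = 38.3289
z = (115 - 100.4286)/38.3289 = 0.3802

0.3802


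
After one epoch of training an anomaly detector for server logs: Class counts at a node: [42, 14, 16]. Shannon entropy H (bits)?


Probabilities: [42/72, 14/72, 16/72] ≈ [0.5833, 0.1944, 0.2222]
H = -((42/72)·log₂(42/72) + (14/72)·log₂(14/72) + (16/72)·log₂(16/72))
  = 1.3952 bits

1.3952 bits


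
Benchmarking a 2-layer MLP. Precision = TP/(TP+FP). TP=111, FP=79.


Precision = TP/(TP+FP)
= 111/(111+79)
= 111/190 = 58.42%

58.42%


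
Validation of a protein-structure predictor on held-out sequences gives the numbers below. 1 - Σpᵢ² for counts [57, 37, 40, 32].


Probabilities: [57/166, 37/166, 40/166, 32/166] ≈ [0.3434, 0.2229, 0.241, 0.1928]
Σpᵢ² = (3249 + 1369 + 1600 + 1024)/166² = 7242/27556
Gini = 1 - Σpᵢ² = 1 - 7242/27556 = 0.7372

0.7372


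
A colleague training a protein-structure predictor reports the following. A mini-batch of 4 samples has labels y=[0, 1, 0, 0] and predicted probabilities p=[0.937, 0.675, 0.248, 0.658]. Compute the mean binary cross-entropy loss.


L[0] = -ln(1-0.937) = -ln(0.063) = 2.7646
L[1] = -ln(0.675) = 0.393
L[2] = -ln(1-0.248) = -ln(0.752) = 0.285
L[3] = -ln(1-0.658) = -ln(0.342) = 1.0729
mean = (2.7646 + 0.393 + 0.285 + 1.0729)/4 = 1.1289

1.1289


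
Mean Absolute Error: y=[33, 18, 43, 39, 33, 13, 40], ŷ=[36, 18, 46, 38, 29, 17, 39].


Absolute errors: |33-36|=3, |18-18|=0, |43-46|=3, |39-38|=1, |33-29|=4, |13-17|=4, |40-39|=1
Sum = 16
MAE = 16/7 = 16/7

16/7


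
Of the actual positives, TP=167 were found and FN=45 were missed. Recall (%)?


Recall = TP/(TP+FN)
= 167/(167+45)
= 167/212 = 78.77%

78.77%


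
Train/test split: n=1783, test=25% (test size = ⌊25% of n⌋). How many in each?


Test = ⌊1783·25/100⌋ = 445
Train = 1783 - 445 = 1338

Train: 1338, Test: 445


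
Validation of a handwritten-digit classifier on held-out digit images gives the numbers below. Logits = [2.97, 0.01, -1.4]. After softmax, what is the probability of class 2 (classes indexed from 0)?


Exponentials: e^2.97=19.4919, e^0.01=1.0101, e^-1.4=0.2466
Sum = 20.7486
Softmax = [0.9394, 0.0487, 0.0119]
p[2] = 0.2466/20.7486 = 0.0119

0.0119


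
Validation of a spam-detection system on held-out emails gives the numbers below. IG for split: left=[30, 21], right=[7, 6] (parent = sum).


Parent = [37, 27], H_parent = 0.9823
H_left = 0.9774 (n=51), H_right = 0.9957 (n=13)
H_children = (51/64)·0.9774 + (13/64)·0.9957 = 0.9811
IG = 0.9823 - 0.9811 = 0.0012

0.0012


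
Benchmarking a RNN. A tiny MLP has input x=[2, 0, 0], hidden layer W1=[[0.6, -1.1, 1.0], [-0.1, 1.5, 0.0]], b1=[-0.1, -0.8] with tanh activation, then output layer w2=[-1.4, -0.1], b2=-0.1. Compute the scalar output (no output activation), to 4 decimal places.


z1[0] = (0.6)·(2) + (-1.1)·(0) + (1.0)·(0) - 0.1 = 1.1
z1[1] = (-0.1)·(2) + (1.5)·(0) + (0.0)·(0) - 0.8 = -1.0
h = tanh(z1) = [0.8005, -0.7616]
output = (-1.4)·(0.8005) + (-0.1)·(-0.7616) - 0.1 = -1.1445

-1.1445


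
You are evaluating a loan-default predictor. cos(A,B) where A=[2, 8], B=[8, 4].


A·B = 2·8 + 8·4 = 48
‖A‖ = √68 = 8.2462, ‖B‖ = √80 = 8.9443
cos = 48/(√68·√80) = 48/√5440 = 0.6508

0.6508


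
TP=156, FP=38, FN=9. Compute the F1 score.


Precision = 156/194 = 0.8041
Recall = 156/165 = 0.9455
F1 = 2·P·R/(P+R) = 2·TP/(2·TP+FP+FN) = 312/(312+38+9) = 312/359 = 0.8691

0.8691


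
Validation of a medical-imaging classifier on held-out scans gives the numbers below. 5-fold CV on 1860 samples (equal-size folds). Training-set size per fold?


Fold size = 1860/5 = 372
Training per fold = 1860 - 372 = 1488

1488


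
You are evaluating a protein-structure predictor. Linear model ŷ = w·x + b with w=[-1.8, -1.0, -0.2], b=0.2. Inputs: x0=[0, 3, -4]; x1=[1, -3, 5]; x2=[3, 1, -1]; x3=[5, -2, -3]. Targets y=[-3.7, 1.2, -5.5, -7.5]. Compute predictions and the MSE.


ŷ0 = (-1.8)·(0) + (-1.0)·(3) + (-0.2)·(-4) + 0.2 = -2.0
ŷ1 = (-1.8)·(1) + (-1.0)·(-3) + (-0.2)·(5) + 0.2 = 0.4
ŷ2 = (-1.8)·(3) + (-1.0)·(1) + (-0.2)·(-1) + 0.2 = -6.0
ŷ3 = (-1.8)·(5) + (-1.0)·(-2) + (-0.2)·(-3) + 0.2 = -6.2
errors² = [2.89, 0.64, 0.25, 1.69]
MSE = 5.4700/4 = 1.3675

1.3675


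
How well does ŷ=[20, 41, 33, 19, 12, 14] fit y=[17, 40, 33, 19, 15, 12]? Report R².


ȳ = 22.6667
SS_res = Σ(y-ŷ)² = 23
SS_tot = Σ(y-ȳ)² = 625.33
R² = 1 - SS_res/SS_tot = 1 - 0.0368 = 0.9632

0.9632


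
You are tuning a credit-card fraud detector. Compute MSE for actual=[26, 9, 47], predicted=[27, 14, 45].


Squared errors: (26-27)²=1, (9-14)²=25, (47-45)²=4
Sum = 30
MSE = 30/3 = 10

10


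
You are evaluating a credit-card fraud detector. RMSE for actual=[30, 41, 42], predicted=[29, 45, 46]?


MSE = 33/3 = 11
RMSE = √(33/3) = 3.3166

3.3166


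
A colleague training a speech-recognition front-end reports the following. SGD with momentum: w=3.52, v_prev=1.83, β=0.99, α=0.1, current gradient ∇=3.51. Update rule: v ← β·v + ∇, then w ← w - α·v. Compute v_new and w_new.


v_new = 0.99·1.83 + 3.51 = 1.8117 + 3.51 = 5.3217
w_new = 3.52 - 0.1·5.3217 = 3.52 - 0.53217 = 2.98783

v_new=5.3217, w_new=2.98783


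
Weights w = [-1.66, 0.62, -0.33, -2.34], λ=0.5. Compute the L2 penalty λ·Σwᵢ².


‖w‖₂² = (-1.66)² + (0.62)² + (-0.33)² + (-2.34)²
     = 2.7556 + 0.3844 + 0.1089 + 5.4756
     = 8.7245
λ·‖w‖₂² = 0.5·8.7245 = 4.36225

4.36225


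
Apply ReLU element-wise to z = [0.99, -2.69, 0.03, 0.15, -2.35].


ReLU(0.99) = max(0, 0.99) = 0.99
ReLU(-2.69) = max(0, -2.69) = 0.0
ReLU(0.03) = max(0, 0.03) = 0.03
ReLU(0.15) = max(0, 0.15) = 0.15
ReLU(-2.35) = max(0, -2.35) = 0.0
result = [0.99, 0.0, 0.03, 0.15, 0.0]

[0.99, 0.0, 0.03, 0.15, 0.0]


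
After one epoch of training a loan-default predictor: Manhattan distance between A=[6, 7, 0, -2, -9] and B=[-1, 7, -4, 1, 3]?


d = |6+ 1| + |7-7| + |0+ 4| + |-2-1| + |-9-3|
  = 7 + 0 + 4 + 3 + 12
  = 26

26


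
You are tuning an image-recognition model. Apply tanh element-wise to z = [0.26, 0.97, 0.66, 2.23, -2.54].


tanh(0.26) = 0.2543
tanh(0.97) = 0.7487
tanh(0.66) = 0.5784
tanh(2.23) = 0.9771
tanh(-2.54) = -0.9876
result = [0.2543, 0.7487, 0.5784, 0.9771, -0.9876]

[0.2543, 0.7487, 0.5784, 0.9771, -0.9876]


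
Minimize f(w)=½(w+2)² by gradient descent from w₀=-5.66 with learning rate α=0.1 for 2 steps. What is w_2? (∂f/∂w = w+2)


step 1: grad = -5.66+2 = -3.66; w = -5.66 - 0.1·(-3.66) = -5.294
step 2: grad = -5.294+2 = -3.294; w = -5.294 - 0.1·(-3.294) = -4.9646

-4.9646


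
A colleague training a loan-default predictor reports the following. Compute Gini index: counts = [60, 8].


Probabilities: [60/68, 8/68] ≈ [0.8824, 0.1176]
Σpᵢ² = (3600 + 64)/68² = 3664/4624
Gini = 1 - Σpᵢ² = 1 - 3664/4624 = 0.2076

0.2076


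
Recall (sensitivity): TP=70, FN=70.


Recall = TP/(TP+FN)
= 70/(70+70)
= 70/140 = 50.0%

50.0%


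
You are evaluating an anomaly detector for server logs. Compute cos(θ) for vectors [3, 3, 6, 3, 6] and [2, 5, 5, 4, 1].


A·B = 3·2 + 3·5 + 6·5 + 3·4 + 6·1 = 69
‖A‖ = √99 = 9.9499, ‖B‖ = √71 = 8.4261
cos = 69/(√99·√71) = 69/√7029 = 0.823

0.823


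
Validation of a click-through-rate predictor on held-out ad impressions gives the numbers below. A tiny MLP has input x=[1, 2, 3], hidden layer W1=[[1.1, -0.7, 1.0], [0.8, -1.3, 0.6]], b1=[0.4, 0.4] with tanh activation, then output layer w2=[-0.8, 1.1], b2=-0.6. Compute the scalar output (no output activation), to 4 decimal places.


z1[0] = (1.1)·(1) + (-0.7)·(2) + (1.0)·(3) + 0.4 = 3.1
z1[1] = (0.8)·(1) + (-1.3)·(2) + (0.6)·(3) + 0.4 = 0.4
h = tanh(z1) = [0.9959, 0.3799]
output = (-0.8)·(0.9959) + (1.1)·(0.3799) - 0.6 = -0.9788

-0.9788


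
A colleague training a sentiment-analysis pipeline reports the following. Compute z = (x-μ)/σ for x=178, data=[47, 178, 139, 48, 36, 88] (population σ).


μ = 89.3333, σ = 52.7183
z = (178 - 89.3333)/52.7183 = 1.6819

1.6819


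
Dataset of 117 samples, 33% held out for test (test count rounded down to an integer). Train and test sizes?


Test = ⌊117·33/100⌋ = 38
Train = 117 - 38 = 79

Train: 79, Test: 38


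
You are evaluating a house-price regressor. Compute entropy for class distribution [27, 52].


Probabilities: [27/79, 52/79] ≈ [0.3418, 0.6582]
H = -((27/79)·log₂(27/79) + (52/79)·log₂(52/79))
  = 0.9265 bits

0.9265 bits


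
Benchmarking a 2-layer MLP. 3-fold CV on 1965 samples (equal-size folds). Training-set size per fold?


Fold size = 1965/3 = 655
Training per fold = 1965 - 655 = 1310

1310


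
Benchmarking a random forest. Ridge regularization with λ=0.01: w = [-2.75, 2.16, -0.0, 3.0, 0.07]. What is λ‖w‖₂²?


‖w‖₂² = (-2.75)² + (2.16)² + (-0.0)² + (3.0)² + (0.07)²
     = 7.5625 + 4.6656 + 0 + 9 + 0.0049
     = 21.233
λ·‖w‖₂² = 0.01·21.233 = 0.21233

0.21233


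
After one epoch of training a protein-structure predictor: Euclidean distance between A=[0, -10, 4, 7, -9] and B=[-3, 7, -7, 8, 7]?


d = √((0+ 3)² + (-10-7)² + (4+ 7)² + (7-8)² + (-9-7)²)
  = √(9 + 289 + 121 + 1 + 256)
  = √676 = 26.0

26.0


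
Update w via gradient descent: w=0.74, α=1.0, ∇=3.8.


w_new = w - α·∇
= 0.74 - 1.0·3.8
= 0.74 - 3.8
= -3.06

-3.06


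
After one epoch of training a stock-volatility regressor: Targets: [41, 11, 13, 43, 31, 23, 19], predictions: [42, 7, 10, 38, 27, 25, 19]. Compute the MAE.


Absolute errors: |41-42|=1, |11-7|=4, |13-10|=3, |43-38|=5, |31-27|=4, |23-25|=2, |19-19|=0
Sum = 19
MAE = 19/7 = 19/7

19/7


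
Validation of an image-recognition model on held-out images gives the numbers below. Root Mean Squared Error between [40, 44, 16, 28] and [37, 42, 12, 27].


MSE = 30/4 = 7.5
RMSE = √(30/4) = 2.7386

2.7386


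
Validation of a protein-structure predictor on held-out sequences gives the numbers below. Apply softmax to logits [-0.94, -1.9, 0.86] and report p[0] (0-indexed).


Exponentials: e^-0.94=0.3906, e^-1.9=0.1496, e^0.86=2.3632
Sum = 2.9034
Softmax = [0.1345, 0.0515, 0.8139]
p[0] = 0.3906/2.9034 = 0.1345

0.1345


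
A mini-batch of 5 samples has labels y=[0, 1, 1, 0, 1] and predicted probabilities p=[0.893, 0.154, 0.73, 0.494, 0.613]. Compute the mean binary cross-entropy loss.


L[0] = -ln(1-0.893) = -ln(0.107) = 2.2349
L[1] = -ln(0.154) = 1.8708
L[2] = -ln(0.73) = 0.3147
L[3] = -ln(1-0.494) = -ln(0.506) = 0.6812
L[4] = -ln(0.613) = 0.4894
mean = (2.2349 + 1.8708 + 0.3147 + 0.6812 + 0.4894)/5 = 1.1182

1.1182


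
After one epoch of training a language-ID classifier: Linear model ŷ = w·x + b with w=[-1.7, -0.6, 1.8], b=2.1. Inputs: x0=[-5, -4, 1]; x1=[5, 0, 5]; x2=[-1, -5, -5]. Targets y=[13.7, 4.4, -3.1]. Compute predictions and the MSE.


ŷ0 = (-1.7)·(-5) + (-0.6)·(-4) + (1.8)·(1) + 2.1 = 14.8
ŷ1 = (-1.7)·(5) + (-0.6)·(0) + (1.8)·(5) + 2.1 = 2.6
ŷ2 = (-1.7)·(-1) + (-0.6)·(-5) + (1.8)·(-5) + 2.1 = -2.2
errors² = [1.21, 3.24, 0.81]
MSE = 5.2600/3 = 1.7533

1.7533
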